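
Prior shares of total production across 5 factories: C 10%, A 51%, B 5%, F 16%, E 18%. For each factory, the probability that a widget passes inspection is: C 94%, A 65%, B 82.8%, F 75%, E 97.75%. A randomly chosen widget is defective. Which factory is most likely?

Taking complements, P(defective | each) = C 0.06, A 0.35, B 0.172, F 0.25, E 0.0225.
Compute prior × likelihood for every hypothesis:
  C: 0.1 × 0.06 = 0.006
  A: 0.51 × 0.35 = 0.1785
  B: 0.05 × 0.172 = 0.0086
  F: 0.16 × 0.25 = 0.04
  E: 0.18 × 0.0225 = 0.00405
Total = 0.23715.
Largest term belongs to A, so A is most probable.

A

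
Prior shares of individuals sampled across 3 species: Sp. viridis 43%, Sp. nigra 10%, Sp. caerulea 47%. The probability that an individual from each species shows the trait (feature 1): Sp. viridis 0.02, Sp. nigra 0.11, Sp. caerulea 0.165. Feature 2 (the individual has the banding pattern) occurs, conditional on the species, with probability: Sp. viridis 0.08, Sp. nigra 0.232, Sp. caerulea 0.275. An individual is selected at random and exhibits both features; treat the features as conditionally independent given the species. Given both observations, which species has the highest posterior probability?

Sp. caerulea

Unnormalized posteriors (prior × likelihood):
  Sp. viridis: 0.43 × 0.02 × 0.08 = 0.000688
  Sp. nigra: 0.1 × 0.11 × 0.232 = 0.002552
  Sp. caerulea: 0.47 × 0.165 × 0.275 = 0.02132625
Normalizing constant = 0.02456625.
Largest term belongs to Sp. caerulea, so Sp. caerulea is most probable.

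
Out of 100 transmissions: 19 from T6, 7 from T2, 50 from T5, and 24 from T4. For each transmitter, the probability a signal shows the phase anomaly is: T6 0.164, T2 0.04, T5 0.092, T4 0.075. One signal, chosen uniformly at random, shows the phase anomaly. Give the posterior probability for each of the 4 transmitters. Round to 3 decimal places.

Unnormalized posteriors (prior × likelihood):
  T6: 0.19 × 0.164 = 0.03116
  T2: 0.07 × 0.04 = 0.0028
  T5: 0.5 × 0.092 = 0.046
  T4: 0.24 × 0.075 = 0.018
Total = 0.09796.
P(T6 | anomaly) = 0.03116/0.09796 ≈ 0.318
P(T2 | anomaly) = 0.0028/0.09796 ≈ 0.029
P(T5 | anomaly) = 0.046/0.09796 ≈ 0.470
P(T4 | anomaly) = 0.018/0.09796 ≈ 0.184

T6 0.318, T2 0.029, T5 0.470, T4 0.184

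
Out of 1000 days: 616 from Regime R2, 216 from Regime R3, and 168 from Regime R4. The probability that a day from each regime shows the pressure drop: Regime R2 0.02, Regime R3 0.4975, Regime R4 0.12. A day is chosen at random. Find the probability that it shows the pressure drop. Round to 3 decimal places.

Compute prior × likelihood for every hypothesis:
  Regime R2: 0.616 × 0.02 = 0.01232
  Regime R3: 0.216 × 0.4975 = 0.10746
  Regime R4: 0.168 × 0.12 = 0.02016
P(drop) = 0.01232 + 0.10746 + 0.02016 = 0.13994 → 0.140.

0.140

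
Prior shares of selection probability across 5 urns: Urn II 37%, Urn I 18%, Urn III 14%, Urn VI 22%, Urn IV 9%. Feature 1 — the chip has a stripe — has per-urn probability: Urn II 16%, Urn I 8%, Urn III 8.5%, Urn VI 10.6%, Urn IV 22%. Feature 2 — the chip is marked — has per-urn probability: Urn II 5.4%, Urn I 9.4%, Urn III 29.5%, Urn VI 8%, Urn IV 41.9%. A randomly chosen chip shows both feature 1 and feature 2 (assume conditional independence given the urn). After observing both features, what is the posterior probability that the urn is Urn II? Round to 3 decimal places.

0.175

By Bayes' rule, posterior ∝ prior × likelihood:
  Urn II: 0.37 × 0.16 × 0.054 = 0.0031968
  Urn I: 0.18 × 0.08 × 0.094 = 0.0013536
  Urn III: 0.14 × 0.085 × 0.295 = 0.0035105
  Urn VI: 0.22 × 0.106 × 0.08 = 0.0018656
  Urn IV: 0.09 × 0.22 × 0.419 = 0.0082962
Total = 0.0182227.
P(Urn II | evidence) = 0.0031968 / 0.0182227 ≈ 0.175.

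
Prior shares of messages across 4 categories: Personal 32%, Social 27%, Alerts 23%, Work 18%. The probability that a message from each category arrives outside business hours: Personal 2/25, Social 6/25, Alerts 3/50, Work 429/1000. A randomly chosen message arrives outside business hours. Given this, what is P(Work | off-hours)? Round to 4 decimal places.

0.4256

Prior × likelihood for each hypothesis:
  Personal: 0.32 × 0.08 = 0.0256
  Social: 0.27 × 0.24 = 0.0648
  Alerts: 0.23 × 0.06 = 0.0138
  Work: 0.18 × 0.429 = 0.07722
Normalizing constant = 0.18142.
P(Work | evidence) = 0.07722 / 0.18142 ≈ 0.4256.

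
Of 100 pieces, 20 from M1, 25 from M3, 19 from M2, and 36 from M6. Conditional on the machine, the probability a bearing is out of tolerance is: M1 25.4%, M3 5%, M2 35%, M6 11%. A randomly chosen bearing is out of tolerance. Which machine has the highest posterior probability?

Unnormalized posteriors (prior × likelihood):
  M1: 0.2 × 0.254 = 0.0508
  M3: 0.25 × 0.05 = 0.0125
  M2: 0.19 × 0.35 = 0.0665
  M6: 0.36 × 0.11 = 0.0396
Normalizing constant = 0.1694.
Largest term belongs to M2, so M2 is most probable.

M2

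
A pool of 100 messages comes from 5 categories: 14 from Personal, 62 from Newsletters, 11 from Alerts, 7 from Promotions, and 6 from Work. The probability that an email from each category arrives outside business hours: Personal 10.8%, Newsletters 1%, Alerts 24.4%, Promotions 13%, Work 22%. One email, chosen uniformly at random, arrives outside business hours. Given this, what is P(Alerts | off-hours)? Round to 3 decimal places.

By Bayes' rule, posterior ∝ prior × likelihood:
  Personal: 0.14 × 0.108 = 0.01512
  Newsletters: 0.62 × 0.01 = 0.0062
  Alerts: 0.11 × 0.244 = 0.02684
  Promotions: 0.07 × 0.13 = 0.0091
  Work: 0.06 × 0.22 = 0.0132
Normalizing constant = 0.07046.
P(Alerts | evidence) = 0.02684 / 0.07046 ≈ 0.381.

0.381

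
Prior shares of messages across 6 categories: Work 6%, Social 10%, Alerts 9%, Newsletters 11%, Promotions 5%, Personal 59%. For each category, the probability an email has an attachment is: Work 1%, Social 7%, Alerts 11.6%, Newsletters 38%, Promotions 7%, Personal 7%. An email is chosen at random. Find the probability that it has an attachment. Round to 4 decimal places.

Compute prior × likelihood for every hypothesis:
  Work: 0.06 × 0.01 = 0.0006
  Social: 0.1 × 0.07 = 0.007
  Alerts: 0.09 × 0.116 = 0.01044
  Newsletters: 0.11 × 0.38 = 0.0418
  Promotions: 0.05 × 0.07 = 0.0035
  Personal: 0.59 × 0.07 = 0.0413
P(attachment) = 0.0006 + 0.007 + 0.01044 + 0.0418 + 0.0035 + 0.0413 = 0.10464 → 0.1046.

0.1046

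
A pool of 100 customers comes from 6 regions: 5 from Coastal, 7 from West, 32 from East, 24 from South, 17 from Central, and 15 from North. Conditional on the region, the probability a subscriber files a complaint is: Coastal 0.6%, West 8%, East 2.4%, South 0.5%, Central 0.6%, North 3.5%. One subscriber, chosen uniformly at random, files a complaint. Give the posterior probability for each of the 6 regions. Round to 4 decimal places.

Coastal 0.0143, West 0.2660, East 0.3648, South 0.0570, Central 0.0485, North 0.2494

Compute prior × likelihood for every hypothesis:
  Coastal: 0.05 × 0.006 = 0.0003
  West: 0.07 × 0.08 = 0.0056
  East: 0.32 × 0.024 = 0.00768
  South: 0.24 × 0.005 = 0.0012
  Central: 0.17 × 0.006 = 0.00102
  North: 0.15 × 0.035 = 0.00525
Normalizing constant = 0.02105.
P(Coastal | complaint) = 0.0003/0.02105 ≈ 0.0143
P(West | complaint) = 0.0056/0.02105 ≈ 0.2660
P(East | complaint) = 0.00768/0.02105 ≈ 0.3648
P(South | complaint) = 0.0012/0.02105 ≈ 0.0570
P(Central | complaint) = 0.00102/0.02105 ≈ 0.0485
P(North | complaint) = 0.00525/0.02105 ≈ 0.2494
(Check: 0.0143+0.2660+0.3648+0.0570+0.0485+0.2494 = 1.0000.)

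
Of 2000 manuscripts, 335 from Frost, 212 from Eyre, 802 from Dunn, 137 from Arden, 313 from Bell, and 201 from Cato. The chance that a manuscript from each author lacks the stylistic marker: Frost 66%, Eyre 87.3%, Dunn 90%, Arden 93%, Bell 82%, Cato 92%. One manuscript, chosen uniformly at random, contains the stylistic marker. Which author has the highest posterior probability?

Frost

Taking complements, P(marker | each) = Frost 0.34, Eyre 0.127, Dunn 0.1, Arden 0.07, Bell 0.18, Cato 0.08.
By Bayes' rule, posterior ∝ prior × likelihood:
  Frost: 0.1675 × 0.34 = 0.05695
  Eyre: 0.106 × 0.127 = 0.013462
  Dunn: 0.401 × 0.1 = 0.0401
  Arden: 0.0685 × 0.07 = 0.004795
  Bell: 0.1565 × 0.18 = 0.02817
  Cato: 0.1005 × 0.08 = 0.00804
Normalizing constant = 0.151517.
Largest term belongs to Frost, so Frost is most probable.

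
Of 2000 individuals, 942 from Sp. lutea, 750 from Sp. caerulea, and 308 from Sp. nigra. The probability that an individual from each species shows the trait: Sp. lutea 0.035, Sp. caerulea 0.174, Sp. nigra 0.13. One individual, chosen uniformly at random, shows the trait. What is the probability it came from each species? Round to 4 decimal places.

Sp. lutea 0.1620, Sp. caerulea 0.6412, Sp. nigra 0.1967

Unnormalized posteriors (prior × likelihood):
  Sp. lutea: 0.471 × 0.035 = 0.016485
  Sp. caerulea: 0.375 × 0.174 = 0.06525
  Sp. nigra: 0.154 × 0.13 = 0.02002
Sum = 0.101755.
P(Sp. lutea | trait) = 0.016485/0.101755 ≈ 0.1620
P(Sp. caerulea | trait) = 0.06525/0.101755 ≈ 0.6412
P(Sp. nigra | trait) = 0.02002/0.101755 ≈ 0.1967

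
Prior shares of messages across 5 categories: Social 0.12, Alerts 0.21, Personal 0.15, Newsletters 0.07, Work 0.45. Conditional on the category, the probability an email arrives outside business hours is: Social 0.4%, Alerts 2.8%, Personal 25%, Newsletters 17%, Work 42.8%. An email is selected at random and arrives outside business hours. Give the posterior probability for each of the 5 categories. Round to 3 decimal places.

Social 0.002, Alerts 0.024, Personal 0.151, Newsletters 0.048, Work 0.775

Prior × likelihood for each hypothesis:
  Social: 0.12 × 0.004 = 0.00048
  Alerts: 0.21 × 0.028 = 0.00588
  Personal: 0.15 × 0.25 = 0.0375
  Newsletters: 0.07 × 0.17 = 0.0119
  Work: 0.45 × 0.428 = 0.1926
Total = 0.24836.
P(Social | off-hours) = 0.00048/0.24836 ≈ 0.002
P(Alerts | off-hours) = 0.00588/0.24836 ≈ 0.024
P(Personal | off-hours) = 0.0375/0.24836 ≈ 0.151
P(Newsletters | off-hours) = 0.0119/0.24836 ≈ 0.048
P(Work | off-hours) = 0.1926/0.24836 ≈ 0.775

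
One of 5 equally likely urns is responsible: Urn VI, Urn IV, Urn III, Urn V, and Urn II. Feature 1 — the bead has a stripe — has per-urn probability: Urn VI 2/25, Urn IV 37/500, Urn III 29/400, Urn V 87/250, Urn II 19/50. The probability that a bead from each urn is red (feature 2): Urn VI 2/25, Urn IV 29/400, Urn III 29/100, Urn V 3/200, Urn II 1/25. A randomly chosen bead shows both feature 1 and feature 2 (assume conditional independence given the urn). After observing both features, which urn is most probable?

With a uniform prior (1/5 each), posterior ∝ likelihood:
  Urn VI: 0.08 × 0.08 = 0.0064
  Urn IV: 0.074 × 0.0725 = 0.005365
  Urn III: 0.0725 × 0.29 = 0.021025
  Urn V: 0.348 × 0.015 = 0.00522
  Urn II: 0.38 × 0.04 = 0.0152
Total = 0.05321.
Largest term belongs to Urn III, so Urn III is most probable.

Urn III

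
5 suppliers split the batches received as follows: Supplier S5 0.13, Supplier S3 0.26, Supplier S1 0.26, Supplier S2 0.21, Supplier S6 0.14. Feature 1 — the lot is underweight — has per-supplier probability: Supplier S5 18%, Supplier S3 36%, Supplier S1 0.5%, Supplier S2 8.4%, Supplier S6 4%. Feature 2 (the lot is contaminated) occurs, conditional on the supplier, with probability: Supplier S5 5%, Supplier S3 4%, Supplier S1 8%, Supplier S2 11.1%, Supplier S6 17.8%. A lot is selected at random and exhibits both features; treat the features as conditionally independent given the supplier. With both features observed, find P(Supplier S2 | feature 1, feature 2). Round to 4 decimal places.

By Bayes' rule, posterior ∝ prior × likelihood:
  Supplier S5: 0.13 × 0.18 × 0.05 = 0.00117
  Supplier S3: 0.26 × 0.36 × 0.04 = 0.003744
  Supplier S1: 0.26 × 0.005 × 0.08 = 0.000104
  Supplier S2: 0.21 × 0.084 × 0.111 = 0.00195804
  Supplier S6: 0.14 × 0.04 × 0.178 = 0.0009968
Total = 0.00797284.
P(Supplier S2 | evidence) = 0.00195804 / 0.00797284 ≈ 0.2456.

0.2456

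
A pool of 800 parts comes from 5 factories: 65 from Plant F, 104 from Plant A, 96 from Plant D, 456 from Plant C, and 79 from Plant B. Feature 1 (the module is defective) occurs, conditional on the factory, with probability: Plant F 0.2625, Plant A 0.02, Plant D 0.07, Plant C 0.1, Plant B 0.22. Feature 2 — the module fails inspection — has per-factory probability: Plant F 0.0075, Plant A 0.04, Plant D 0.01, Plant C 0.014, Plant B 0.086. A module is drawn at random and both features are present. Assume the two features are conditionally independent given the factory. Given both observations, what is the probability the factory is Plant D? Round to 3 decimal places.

Prior × likelihood for each hypothesis:
  Plant F: 0.08125 × 0.2625 × 0.0075 = 0.0001599609375
  Plant A: 0.13 × 0.02 × 0.04 = 0.000104
  Plant D: 0.12 × 0.07 × 0.01 = 0.000084
  Plant C: 0.57 × 0.1 × 0.014 = 0.000798
  Plant B: 0.09875 × 0.22 × 0.086 = 0.00186835
Normalizing constant = 0.0030143109375.
P(Plant D | evidence) = 0.000084 / 0.0030143109375 ≈ 0.028.

0.028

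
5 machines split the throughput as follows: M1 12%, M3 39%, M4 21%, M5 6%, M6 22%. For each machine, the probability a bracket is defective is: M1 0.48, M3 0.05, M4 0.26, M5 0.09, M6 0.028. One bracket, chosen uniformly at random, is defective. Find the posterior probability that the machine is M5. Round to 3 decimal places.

Compute prior × likelihood for every hypothesis:
  M1: 0.12 × 0.48 = 0.0576
  M3: 0.39 × 0.05 = 0.0195
  M4: 0.21 × 0.26 = 0.0546
  M5: 0.06 × 0.09 = 0.0054
  M6: 0.22 × 0.028 = 0.00616
Total = 0.14326.
P(M5 | evidence) = 0.0054 / 0.14326 ≈ 0.038.

0.038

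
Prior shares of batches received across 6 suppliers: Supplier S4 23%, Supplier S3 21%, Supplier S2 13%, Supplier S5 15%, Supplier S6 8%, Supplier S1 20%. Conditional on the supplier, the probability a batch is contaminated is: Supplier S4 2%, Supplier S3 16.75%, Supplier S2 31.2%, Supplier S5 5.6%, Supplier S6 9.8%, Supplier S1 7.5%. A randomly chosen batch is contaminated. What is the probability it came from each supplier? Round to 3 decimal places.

Supplier S4 0.041, Supplier S3 0.315, Supplier S2 0.364, Supplier S5 0.075, Supplier S6 0.070, Supplier S1 0.134

Compute prior × likelihood for every hypothesis:
  Supplier S4: 0.23 × 0.02 = 0.0046
  Supplier S3: 0.21 × 0.1675 = 0.035175
  Supplier S2: 0.13 × 0.312 = 0.04056
  Supplier S5: 0.15 × 0.056 = 0.0084
  Supplier S6: 0.08 × 0.098 = 0.00784
  Supplier S1: 0.2 × 0.075 = 0.015
Total = 0.111575.
P(Supplier S4 | contaminated) = 0.0046/0.111575 ≈ 0.041
P(Supplier S3 | contaminated) = 0.035175/0.111575 ≈ 0.315
P(Supplier S2 | contaminated) = 0.04056/0.111575 ≈ 0.364
P(Supplier S5 | contaminated) = 0.0084/0.111575 ≈ 0.075
P(Supplier S6 | contaminated) = 0.00784/0.111575 ≈ 0.070
P(Supplier S1 | contaminated) = 0.015/0.111575 ≈ 0.134
(Check: 0.041+0.315+0.364+0.075+0.070+0.134 = 0.999.)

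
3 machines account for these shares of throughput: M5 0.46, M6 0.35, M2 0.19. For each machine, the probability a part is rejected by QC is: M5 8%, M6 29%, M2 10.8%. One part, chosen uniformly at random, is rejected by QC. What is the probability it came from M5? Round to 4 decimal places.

0.2317

Prior × likelihood for each hypothesis:
  M5: 0.46 × 0.08 = 0.0368
  M6: 0.35 × 0.29 = 0.1015
  M2: 0.19 × 0.108 = 0.02052
Sum = 0.15882.
P(M5 | evidence) = 0.0368 / 0.15882 ≈ 0.2317.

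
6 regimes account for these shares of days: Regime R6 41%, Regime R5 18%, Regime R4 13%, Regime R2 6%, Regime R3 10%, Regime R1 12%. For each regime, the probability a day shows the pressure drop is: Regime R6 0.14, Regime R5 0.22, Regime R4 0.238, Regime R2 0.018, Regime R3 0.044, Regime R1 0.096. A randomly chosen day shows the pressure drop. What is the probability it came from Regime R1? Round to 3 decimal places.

By Bayes' rule, posterior ∝ prior × likelihood:
  Regime R6: 0.41 × 0.14 = 0.0574
  Regime R5: 0.18 × 0.22 = 0.0396
  Regime R4: 0.13 × 0.238 = 0.03094
  Regime R2: 0.06 × 0.018 = 0.00108
  Regime R3: 0.1 × 0.044 = 0.0044
  Regime R1: 0.12 × 0.096 = 0.01152
Total = 0.14494.
P(Regime R1 | evidence) = 0.01152 / 0.14494 ≈ 0.079.

0.079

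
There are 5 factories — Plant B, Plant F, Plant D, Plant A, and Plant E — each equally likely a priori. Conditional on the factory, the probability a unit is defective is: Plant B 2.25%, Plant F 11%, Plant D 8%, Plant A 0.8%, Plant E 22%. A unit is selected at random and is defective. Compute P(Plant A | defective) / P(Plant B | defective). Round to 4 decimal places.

0.3556

Since the prior is uniform, the posterior is proportional to the likelihood:
  Plant B: 0.0225
  Plant F: 0.11
  Plant D: 0.08
  Plant A: 0.008
  Plant E: 0.22
Normalizing constant = 0.4405.
The ratio is 0.008 / 0.0225 (the normalizer cancels) = 0.3556.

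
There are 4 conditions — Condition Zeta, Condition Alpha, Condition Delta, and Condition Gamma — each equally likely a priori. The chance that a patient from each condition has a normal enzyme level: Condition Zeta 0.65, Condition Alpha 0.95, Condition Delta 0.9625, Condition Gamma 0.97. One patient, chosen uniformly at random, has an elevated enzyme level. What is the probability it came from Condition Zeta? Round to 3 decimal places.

0.749

Taking complements, P(elevated | each) = Condition Zeta 0.35, Condition Alpha 0.05, Condition Delta 0.0375, Condition Gamma 0.03.
With a uniform prior (1/4 each), posterior ∝ likelihood:
  Condition Zeta: 0.35
  Condition Alpha: 0.05
  Condition Delta: 0.0375
  Condition Gamma: 0.03
Normalizing constant = 0.4675.
P(Condition Zeta | evidence) = 0.35 / 0.4675 ≈ 0.749.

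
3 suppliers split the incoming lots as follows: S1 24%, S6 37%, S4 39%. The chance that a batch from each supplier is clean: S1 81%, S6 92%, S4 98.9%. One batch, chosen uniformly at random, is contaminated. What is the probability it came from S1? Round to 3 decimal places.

0.574

Taking complements, P(contaminated | each) = S1 0.19, S6 0.08, S4 0.011.
Unnormalized posteriors (prior × likelihood):
  S1: 0.24 × 0.19 = 0.0456
  S6: 0.37 × 0.08 = 0.0296
  S4: 0.39 × 0.011 = 0.00429
Sum = 0.07949.
P(S1 | evidence) = 0.0456 / 0.07949 ≈ 0.574.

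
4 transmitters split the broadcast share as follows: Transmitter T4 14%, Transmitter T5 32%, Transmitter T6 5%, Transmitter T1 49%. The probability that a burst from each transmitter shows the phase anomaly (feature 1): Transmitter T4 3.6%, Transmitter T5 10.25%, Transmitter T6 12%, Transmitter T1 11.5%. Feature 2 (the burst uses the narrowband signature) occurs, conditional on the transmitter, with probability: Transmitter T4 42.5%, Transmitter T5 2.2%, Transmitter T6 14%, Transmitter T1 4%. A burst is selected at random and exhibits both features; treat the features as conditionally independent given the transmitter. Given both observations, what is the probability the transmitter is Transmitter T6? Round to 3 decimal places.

0.141

Compute prior × likelihood for every hypothesis:
  Transmitter T4: 0.14 × 0.036 × 0.425 = 0.002142
  Transmitter T5: 0.32 × 0.1025 × 0.022 = 0.0007216
  Transmitter T6: 0.05 × 0.12 × 0.14 = 0.00084
  Transmitter T1: 0.49 × 0.115 × 0.04 = 0.002254
Normalizing constant = 0.0059576.
P(Transmitter T6 | evidence) = 0.00084 / 0.0059576 ≈ 0.141.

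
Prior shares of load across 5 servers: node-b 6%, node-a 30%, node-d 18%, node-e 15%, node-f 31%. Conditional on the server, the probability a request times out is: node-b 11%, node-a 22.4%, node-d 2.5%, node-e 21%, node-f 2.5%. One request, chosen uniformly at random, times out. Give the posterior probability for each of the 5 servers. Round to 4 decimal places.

By Bayes' rule, posterior ∝ prior × likelihood:
  node-b: 0.06 × 0.11 = 0.0066
  node-a: 0.3 × 0.224 = 0.0672
  node-d: 0.18 × 0.025 = 0.0045
  node-e: 0.15 × 0.21 = 0.0315
  node-f: 0.31 × 0.025 = 0.00775
Normalizing constant = 0.11755.
P(node-b | timeout) = 0.0066/0.11755 ≈ 0.0561
P(node-a | timeout) = 0.0672/0.11755 ≈ 0.5717
P(node-d | timeout) = 0.0045/0.11755 ≈ 0.0383
P(node-e | timeout) = 0.0315/0.11755 ≈ 0.2680
P(node-f | timeout) = 0.00775/0.11755 ≈ 0.0659
(Check: 0.0561+0.5717+0.0383+0.2680+0.0659 = 1.0000.)

node-b 0.0561, node-a 0.5717, node-d 0.0383, node-e 0.2680, node-f 0.0659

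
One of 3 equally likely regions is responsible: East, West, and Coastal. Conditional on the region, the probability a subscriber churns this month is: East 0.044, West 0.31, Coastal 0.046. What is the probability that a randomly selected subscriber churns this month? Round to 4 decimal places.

0.1333

With a uniform prior (1/3 each), posterior ∝ likelihood:
  East: 0.044
  West: 0.31
  Coastal: 0.046
P(churn) = (1/3) × (0.044 + 0.31 + 0.046) = 0.4/3 ≈ 0.1333.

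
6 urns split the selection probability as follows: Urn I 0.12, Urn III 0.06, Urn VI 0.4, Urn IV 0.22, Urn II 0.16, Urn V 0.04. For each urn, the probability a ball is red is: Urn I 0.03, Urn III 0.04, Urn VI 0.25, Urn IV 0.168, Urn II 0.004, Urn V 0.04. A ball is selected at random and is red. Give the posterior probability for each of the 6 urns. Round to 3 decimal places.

Unnormalized posteriors (prior × likelihood):
  Urn I: 0.12 × 0.03 = 0.0036
  Urn III: 0.06 × 0.04 = 0.0024
  Urn VI: 0.4 × 0.25 = 0.1
  Urn IV: 0.22 × 0.168 = 0.03696
  Urn II: 0.16 × 0.004 = 0.00064
  Urn V: 0.04 × 0.04 = 0.0016
Normalizing constant = 0.1452.
P(Urn I | red) = 0.0036/0.1452 ≈ 0.025
P(Urn III | red) = 0.0024/0.1452 ≈ 0.017
P(Urn VI | red) = 0.1/0.1452 ≈ 0.689
P(Urn IV | red) = 0.03696/0.1452 ≈ 0.255
P(Urn II | red) = 0.00064/0.1452 ≈ 0.004
P(Urn V | red) = 0.0016/0.1452 ≈ 0.011

Urn I 0.025, Urn III 0.017, Urn VI 0.689, Urn IV 0.255, Urn II 0.004, Urn V 0.011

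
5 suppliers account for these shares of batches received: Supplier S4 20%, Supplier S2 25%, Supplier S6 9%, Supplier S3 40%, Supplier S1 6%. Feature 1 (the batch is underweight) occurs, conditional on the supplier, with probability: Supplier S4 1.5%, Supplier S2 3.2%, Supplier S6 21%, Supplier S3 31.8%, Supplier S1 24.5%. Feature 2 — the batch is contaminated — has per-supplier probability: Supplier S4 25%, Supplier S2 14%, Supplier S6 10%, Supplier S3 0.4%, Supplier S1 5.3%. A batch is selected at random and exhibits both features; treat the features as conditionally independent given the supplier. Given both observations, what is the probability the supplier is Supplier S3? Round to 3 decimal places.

0.101

Prior × likelihood for each hypothesis:
  Supplier S4: 0.2 × 0.015 × 0.25 = 0.00075
  Supplier S2: 0.25 × 0.032 × 0.14 = 0.00112
  Supplier S6: 0.09 × 0.21 × 0.1 = 0.00189
  Supplier S3: 0.4 × 0.318 × 0.004 = 0.0005088
  Supplier S1: 0.06 × 0.245 × 0.053 = 0.0007791
Total = 0.0050479.
P(Supplier S3 | evidence) = 0.0005088 / 0.0050479 ≈ 0.101.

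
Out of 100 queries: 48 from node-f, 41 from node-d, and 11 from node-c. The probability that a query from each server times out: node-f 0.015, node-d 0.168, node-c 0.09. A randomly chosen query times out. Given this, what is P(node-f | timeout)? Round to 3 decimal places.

0.084

By Bayes' rule, posterior ∝ prior × likelihood:
  node-f: 0.48 × 0.015 = 0.0072
  node-d: 0.41 × 0.168 = 0.06888
  node-c: 0.11 × 0.09 = 0.0099
Sum = 0.08598.
P(node-f | evidence) = 0.0072 / 0.08598 ≈ 0.084.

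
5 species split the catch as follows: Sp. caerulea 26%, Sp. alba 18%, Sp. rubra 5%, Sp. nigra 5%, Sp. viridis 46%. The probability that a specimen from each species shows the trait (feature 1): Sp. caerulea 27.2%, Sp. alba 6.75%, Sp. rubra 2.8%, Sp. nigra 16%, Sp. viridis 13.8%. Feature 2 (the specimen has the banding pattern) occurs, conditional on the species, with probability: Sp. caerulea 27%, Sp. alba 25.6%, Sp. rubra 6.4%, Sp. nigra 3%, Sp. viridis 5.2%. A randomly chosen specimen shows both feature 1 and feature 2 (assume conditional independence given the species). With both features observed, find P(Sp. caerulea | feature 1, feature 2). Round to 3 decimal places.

0.739

Unnormalized posteriors (prior × likelihood):
  Sp. caerulea: 0.26 × 0.272 × 0.27 = 0.0190944
  Sp. alba: 0.18 × 0.0675 × 0.256 = 0.0031104
  Sp. rubra: 0.05 × 0.028 × 0.064 = 0.0000896
  Sp. nigra: 0.05 × 0.16 × 0.03 = 0.00024
  Sp. viridis: 0.46 × 0.138 × 0.052 = 0.00330096
Normalizing constant = 0.02583536.
P(Sp. caerulea | evidence) = 0.0190944 / 0.02583536 ≈ 0.739.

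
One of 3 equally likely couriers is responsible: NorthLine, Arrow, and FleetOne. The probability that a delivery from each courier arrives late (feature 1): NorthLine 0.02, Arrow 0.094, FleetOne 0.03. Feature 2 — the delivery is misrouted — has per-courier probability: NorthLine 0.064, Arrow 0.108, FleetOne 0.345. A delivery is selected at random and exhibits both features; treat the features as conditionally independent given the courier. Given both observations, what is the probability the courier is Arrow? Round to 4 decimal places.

With a uniform prior (1/3 each), posterior ∝ likelihood:
  NorthLine: 0.02 × 0.064 = 0.00128
  Arrow: 0.094 × 0.108 = 0.010152
  FleetOne: 0.03 × 0.345 = 0.01035
Normalizing constant = 0.021782.
P(Arrow | evidence) = 0.010152 / 0.021782 ≈ 0.4661.

0.4661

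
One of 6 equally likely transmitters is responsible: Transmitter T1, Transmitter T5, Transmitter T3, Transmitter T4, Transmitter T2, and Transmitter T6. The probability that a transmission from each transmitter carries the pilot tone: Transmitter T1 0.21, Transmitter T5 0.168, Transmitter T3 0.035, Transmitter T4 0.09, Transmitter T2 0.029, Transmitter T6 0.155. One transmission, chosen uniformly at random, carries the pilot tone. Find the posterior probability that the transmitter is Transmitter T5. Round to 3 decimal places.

Since the prior is uniform, the posterior is proportional to the likelihood:
  Transmitter T1: 0.21
  Transmitter T5: 0.168
  Transmitter T3: 0.035
  Transmitter T4: 0.09
  Transmitter T2: 0.029
  Transmitter T6: 0.155
Sum = 0.687.
P(Transmitter T5 | evidence) = 0.168 / 0.687 ≈ 0.245.

0.245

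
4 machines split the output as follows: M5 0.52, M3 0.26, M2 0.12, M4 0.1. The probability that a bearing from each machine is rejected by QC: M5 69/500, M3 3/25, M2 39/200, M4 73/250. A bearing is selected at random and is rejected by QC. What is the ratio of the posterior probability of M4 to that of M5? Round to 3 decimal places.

By Bayes' rule, posterior ∝ prior × likelihood:
  M5: 0.52 × 0.138 = 0.07176
  M3: 0.26 × 0.12 = 0.0312
  M2: 0.12 × 0.195 = 0.0234
  M4: 0.1 × 0.292 = 0.0292
Normalizing constant = 0.15556.
The ratio is 0.0292 / 0.07176 (the normalizer cancels) = 0.407.

0.407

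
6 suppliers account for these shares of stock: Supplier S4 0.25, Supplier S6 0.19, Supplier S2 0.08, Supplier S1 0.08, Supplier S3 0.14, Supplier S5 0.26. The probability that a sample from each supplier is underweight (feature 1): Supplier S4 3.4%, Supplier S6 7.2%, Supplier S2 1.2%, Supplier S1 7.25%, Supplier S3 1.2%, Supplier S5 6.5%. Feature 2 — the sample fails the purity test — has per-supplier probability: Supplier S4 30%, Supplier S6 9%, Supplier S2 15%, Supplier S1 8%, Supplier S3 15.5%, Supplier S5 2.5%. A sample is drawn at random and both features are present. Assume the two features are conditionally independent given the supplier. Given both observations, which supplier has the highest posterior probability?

By Bayes' rule, posterior ∝ prior × likelihood:
  Supplier S4: 0.25 × 0.034 × 0.3 = 0.00255
  Supplier S6: 0.19 × 0.072 × 0.09 = 0.0012312
  Supplier S2: 0.08 × 0.012 × 0.15 = 0.000144
  Supplier S1: 0.08 × 0.0725 × 0.08 = 0.000464
  Supplier S3: 0.14 × 0.012 × 0.155 = 0.0002604
  Supplier S5: 0.26 × 0.065 × 0.025 = 0.0004225
Total = 0.0050721.
Largest term belongs to Supplier S4, so Supplier S4 is most probable.

Supplier S4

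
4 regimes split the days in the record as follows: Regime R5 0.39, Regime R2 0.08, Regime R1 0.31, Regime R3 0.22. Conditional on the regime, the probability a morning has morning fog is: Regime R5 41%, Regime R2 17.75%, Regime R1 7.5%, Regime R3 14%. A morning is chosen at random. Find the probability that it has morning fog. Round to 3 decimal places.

Prior × likelihood for each hypothesis:
  Regime R5: 0.39 × 0.41 = 0.1599
  Regime R2: 0.08 × 0.1775 = 0.0142
  Regime R1: 0.31 × 0.075 = 0.02325
  Regime R3: 0.22 × 0.14 = 0.0308
P(fog) = 0.1599 + 0.0142 + 0.02325 + 0.0308 = 0.22815 → 0.228.

0.228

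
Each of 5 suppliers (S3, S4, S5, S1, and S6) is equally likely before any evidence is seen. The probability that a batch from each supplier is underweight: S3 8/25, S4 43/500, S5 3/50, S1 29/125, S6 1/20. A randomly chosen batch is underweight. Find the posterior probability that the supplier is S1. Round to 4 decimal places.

0.3102

With a uniform prior (1/5 each), posterior ∝ likelihood:
  S3: 0.32
  S4: 0.086
  S5: 0.06
  S1: 0.232
  S6: 0.05
Total = 0.748.
P(S1 | evidence) = 0.232 / 0.748 ≈ 0.3102.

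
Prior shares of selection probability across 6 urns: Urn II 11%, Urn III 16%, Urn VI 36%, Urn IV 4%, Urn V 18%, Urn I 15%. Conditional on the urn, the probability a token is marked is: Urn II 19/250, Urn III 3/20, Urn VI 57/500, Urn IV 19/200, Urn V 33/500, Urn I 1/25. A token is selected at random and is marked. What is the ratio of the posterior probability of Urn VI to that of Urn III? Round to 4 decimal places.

1.7100

Compute prior × likelihood for every hypothesis:
  Urn II: 0.11 × 0.076 = 0.00836
  Urn III: 0.16 × 0.15 = 0.024
  Urn VI: 0.36 × 0.114 = 0.04104
  Urn IV: 0.04 × 0.095 = 0.0038
  Urn V: 0.18 × 0.066 = 0.01188
  Urn I: 0.15 × 0.04 = 0.006
Sum = 0.09508.
The ratio is 0.04104 / 0.024 (the normalizer cancels) = 1.7100.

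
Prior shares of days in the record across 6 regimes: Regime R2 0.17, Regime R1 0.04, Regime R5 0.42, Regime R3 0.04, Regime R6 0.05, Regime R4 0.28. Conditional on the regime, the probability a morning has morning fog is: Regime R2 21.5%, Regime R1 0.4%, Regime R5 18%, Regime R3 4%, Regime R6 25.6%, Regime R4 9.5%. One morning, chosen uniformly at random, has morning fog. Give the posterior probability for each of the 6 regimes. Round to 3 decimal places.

By Bayes' rule, posterior ∝ prior × likelihood:
  Regime R2: 0.17 × 0.215 = 0.03655
  Regime R1: 0.04 × 0.004 = 0.00016
  Regime R5: 0.42 × 0.18 = 0.0756
  Regime R3: 0.04 × 0.04 = 0.0016
  Regime R6: 0.05 × 0.256 = 0.0128
  Regime R4: 0.28 × 0.095 = 0.0266
Total = 0.15331.
P(Regime R2 | fog) = 0.03655/0.15331 ≈ 0.238
P(Regime R1 | fog) = 0.00016/0.15331 ≈ 0.001
P(Regime R5 | fog) = 0.0756/0.15331 ≈ 0.493
P(Regime R3 | fog) = 0.0016/0.15331 ≈ 0.010
P(Regime R6 | fog) = 0.0128/0.15331 ≈ 0.083
P(Regime R4 | fog) = 0.0266/0.15331 ≈ 0.174
(Check: 0.238+0.001+0.493+0.010+0.083+0.174 = 0.999.)

Regime R2 0.238, Regime R1 0.001, Regime R5 0.493, Regime R3 0.010, Regime R6 0.083, Regime R4 0.174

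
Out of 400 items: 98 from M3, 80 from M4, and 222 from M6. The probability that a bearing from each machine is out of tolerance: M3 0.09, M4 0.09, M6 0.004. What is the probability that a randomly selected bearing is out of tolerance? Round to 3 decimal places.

Compute prior × likelihood for every hypothesis:
  M3: 0.245 × 0.09 = 0.02205
  M4: 0.2 × 0.09 = 0.018
  M6: 0.555 × 0.004 = 0.00222
P(oversize) = 0.02205 + 0.018 + 0.00222 = 0.04227 → 0.042.

0.042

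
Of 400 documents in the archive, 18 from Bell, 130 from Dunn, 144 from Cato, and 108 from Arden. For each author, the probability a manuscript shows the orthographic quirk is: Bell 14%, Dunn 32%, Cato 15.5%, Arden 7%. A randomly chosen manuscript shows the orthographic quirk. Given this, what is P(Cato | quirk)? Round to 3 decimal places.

0.302

By Bayes' rule, posterior ∝ prior × likelihood:
  Bell: 0.045 × 0.14 = 0.0063
  Dunn: 0.325 × 0.32 = 0.104
  Cato: 0.36 × 0.155 = 0.0558
  Arden: 0.27 × 0.07 = 0.0189
Normalizing constant = 0.185.
P(Cato | evidence) = 0.0558 / 0.185 ≈ 0.302.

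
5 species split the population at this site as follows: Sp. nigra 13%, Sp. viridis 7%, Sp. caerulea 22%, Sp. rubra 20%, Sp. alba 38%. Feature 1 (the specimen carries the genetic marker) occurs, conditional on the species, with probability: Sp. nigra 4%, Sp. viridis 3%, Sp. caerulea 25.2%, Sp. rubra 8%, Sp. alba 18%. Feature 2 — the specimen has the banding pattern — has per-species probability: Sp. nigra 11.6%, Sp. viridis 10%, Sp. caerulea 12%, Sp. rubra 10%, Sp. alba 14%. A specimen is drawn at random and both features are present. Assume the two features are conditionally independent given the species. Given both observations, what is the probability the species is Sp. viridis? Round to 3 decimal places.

Unnormalized posteriors (prior × likelihood):
  Sp. nigra: 0.13 × 0.04 × 0.116 = 0.0006032
  Sp. viridis: 0.07 × 0.03 × 0.1 = 0.00021
  Sp. caerulea: 0.22 × 0.252 × 0.12 = 0.0066528
  Sp. rubra: 0.2 × 0.08 × 0.1 = 0.0016
  Sp. alba: 0.38 × 0.18 × 0.14 = 0.009576
Sum = 0.018642.
P(Sp. viridis | evidence) = 0.00021 / 0.018642 ≈ 0.011.

0.011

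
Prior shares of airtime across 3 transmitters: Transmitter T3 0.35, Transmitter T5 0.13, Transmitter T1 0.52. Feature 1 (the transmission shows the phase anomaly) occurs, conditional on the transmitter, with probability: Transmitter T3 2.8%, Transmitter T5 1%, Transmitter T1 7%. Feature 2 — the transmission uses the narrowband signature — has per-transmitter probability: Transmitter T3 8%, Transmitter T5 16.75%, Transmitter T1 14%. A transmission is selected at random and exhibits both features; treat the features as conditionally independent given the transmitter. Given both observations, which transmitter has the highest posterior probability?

Transmitter T1

Compute prior × likelihood for every hypothesis:
  Transmitter T3: 0.35 × 0.028 × 0.08 = 0.000784
  Transmitter T5: 0.13 × 0.01 × 0.1675 = 0.00021775
  Transmitter T1: 0.52 × 0.07 × 0.14 = 0.005096
Sum = 0.00609775.
Largest term belongs to Transmitter T1, so Transmitter T1 is most probable.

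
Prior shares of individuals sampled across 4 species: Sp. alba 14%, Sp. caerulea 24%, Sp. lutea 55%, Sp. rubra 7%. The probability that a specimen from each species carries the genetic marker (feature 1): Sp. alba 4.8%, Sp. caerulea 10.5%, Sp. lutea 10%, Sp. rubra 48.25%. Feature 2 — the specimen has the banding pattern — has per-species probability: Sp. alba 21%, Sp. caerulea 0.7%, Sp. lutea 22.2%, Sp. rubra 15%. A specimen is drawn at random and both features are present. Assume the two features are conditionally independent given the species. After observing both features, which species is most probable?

Prior × likelihood for each hypothesis:
  Sp. alba: 0.14 × 0.048 × 0.21 = 0.0014112
  Sp. caerulea: 0.24 × 0.105 × 0.007 = 0.0001764
  Sp. lutea: 0.55 × 0.1 × 0.222 = 0.01221
  Sp. rubra: 0.07 × 0.4825 × 0.15 = 0.00506625
Sum = 0.01886385.
Largest term belongs to Sp. lutea, so Sp. lutea is most probable.

Sp. lutea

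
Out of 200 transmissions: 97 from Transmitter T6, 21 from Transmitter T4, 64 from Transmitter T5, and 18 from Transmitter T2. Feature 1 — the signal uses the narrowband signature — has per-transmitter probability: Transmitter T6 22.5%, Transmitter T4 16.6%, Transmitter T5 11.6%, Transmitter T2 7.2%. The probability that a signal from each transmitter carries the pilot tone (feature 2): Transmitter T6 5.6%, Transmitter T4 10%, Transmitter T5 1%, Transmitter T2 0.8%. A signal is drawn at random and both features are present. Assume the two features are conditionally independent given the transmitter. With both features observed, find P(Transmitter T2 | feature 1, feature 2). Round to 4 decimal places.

0.0063

By Bayes' rule, posterior ∝ prior × likelihood:
  Transmitter T6: 0.485 × 0.225 × 0.056 = 0.006111
  Transmitter T4: 0.105 × 0.166 × 0.1 = 0.001743
  Transmitter T5: 0.32 × 0.116 × 0.01 = 0.0003712
  Transmitter T2: 0.09 × 0.072 × 0.008 = 0.00005184
Sum = 0.00827704.
P(Transmitter T2 | evidence) = 0.00005184 / 0.00827704 ≈ 0.0063.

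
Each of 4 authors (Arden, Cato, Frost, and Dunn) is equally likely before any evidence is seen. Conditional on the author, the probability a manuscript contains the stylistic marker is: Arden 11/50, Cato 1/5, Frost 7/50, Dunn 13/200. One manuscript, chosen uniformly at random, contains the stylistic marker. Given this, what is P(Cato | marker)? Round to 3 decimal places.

0.320

With a uniform prior (1/4 each), posterior ∝ likelihood:
  Arden: 0.22
  Cato: 0.2
  Frost: 0.14
  Dunn: 0.065
Sum = 0.625.
P(Cato | evidence) = 0.2 / 0.625 ≈ 0.320.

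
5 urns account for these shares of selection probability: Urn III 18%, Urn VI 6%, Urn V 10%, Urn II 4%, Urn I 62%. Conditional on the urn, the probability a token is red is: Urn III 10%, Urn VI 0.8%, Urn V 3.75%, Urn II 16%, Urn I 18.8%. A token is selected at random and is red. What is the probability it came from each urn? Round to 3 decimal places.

By Bayes' rule, posterior ∝ prior × likelihood:
  Urn III: 0.18 × 0.1 = 0.018
  Urn VI: 0.06 × 0.008 = 0.00048
  Urn V: 0.1 × 0.0375 = 0.00375
  Urn II: 0.04 × 0.16 = 0.0064
  Urn I: 0.62 × 0.188 = 0.11656
Normalizing constant = 0.14519.
P(Urn III | red) = 0.018/0.14519 ≈ 0.124
P(Urn VI | red) = 0.00048/0.14519 ≈ 0.003
P(Urn V | red) = 0.00375/0.14519 ≈ 0.026
P(Urn II | red) = 0.0064/0.14519 ≈ 0.044
P(Urn I | red) = 0.11656/0.14519 ≈ 0.803

Urn III 0.124, Urn VI 0.003, Urn V 0.026, Urn II 0.044, Urn I 0.803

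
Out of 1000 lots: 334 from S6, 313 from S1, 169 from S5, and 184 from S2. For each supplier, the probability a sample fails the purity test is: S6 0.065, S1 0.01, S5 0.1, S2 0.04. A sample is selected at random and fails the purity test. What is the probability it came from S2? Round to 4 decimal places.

Unnormalized posteriors (prior × likelihood):
  S6: 0.334 × 0.065 = 0.02171
  S1: 0.313 × 0.01 = 0.00313
  S5: 0.169 × 0.1 = 0.0169
  S2: 0.184 × 0.04 = 0.00736
Total = 0.0491.
P(S2 | evidence) = 0.00736 / 0.0491 ≈ 0.1499.

0.1499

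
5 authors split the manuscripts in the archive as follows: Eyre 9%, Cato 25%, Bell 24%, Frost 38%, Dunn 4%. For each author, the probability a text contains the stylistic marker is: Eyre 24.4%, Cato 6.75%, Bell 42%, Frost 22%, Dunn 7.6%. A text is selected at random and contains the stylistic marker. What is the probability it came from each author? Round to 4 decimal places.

By Bayes' rule, posterior ∝ prior × likelihood:
  Eyre: 0.09 × 0.244 = 0.02196
  Cato: 0.25 × 0.0675 = 0.016875
  Bell: 0.24 × 0.42 = 0.1008
  Frost: 0.38 × 0.22 = 0.0836
  Dunn: 0.04 × 0.076 = 0.00304
Sum = 0.226275.
P(Eyre | marker) = 0.02196/0.226275 ≈ 0.0971
P(Cato | marker) = 0.016875/0.226275 ≈ 0.0746
P(Bell | marker) = 0.1008/0.226275 ≈ 0.4455
P(Frost | marker) = 0.0836/0.226275 ≈ 0.3695
P(Dunn | marker) = 0.00304/0.226275 ≈ 0.0134
(Check: 0.0971+0.0746+0.4455+0.3695+0.0134 = 1.0001.)

Eyre 0.0971, Cato 0.0746, Bell 0.4455, Frost 0.3695, Dunn 0.0134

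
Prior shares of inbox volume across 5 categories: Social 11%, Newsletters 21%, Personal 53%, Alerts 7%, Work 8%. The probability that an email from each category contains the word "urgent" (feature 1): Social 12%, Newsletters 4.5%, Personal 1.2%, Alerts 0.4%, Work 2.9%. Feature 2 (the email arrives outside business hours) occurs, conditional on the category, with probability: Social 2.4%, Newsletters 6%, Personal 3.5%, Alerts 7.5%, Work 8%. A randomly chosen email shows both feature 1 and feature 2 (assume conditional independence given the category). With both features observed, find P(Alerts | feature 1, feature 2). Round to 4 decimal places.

By Bayes' rule, posterior ∝ prior × likelihood:
  Social: 0.11 × 0.12 × 0.024 = 0.0003168
  Newsletters: 0.21 × 0.045 × 0.06 = 0.000567
  Personal: 0.53 × 0.012 × 0.035 = 0.0002226
  Alerts: 0.07 × 0.004 × 0.075 = 0.000021
  Work: 0.08 × 0.029 × 0.08 = 0.0001856
Sum = 0.001313.
P(Alerts | evidence) = 0.000021 / 0.001313 ≈ 0.0160.

0.0160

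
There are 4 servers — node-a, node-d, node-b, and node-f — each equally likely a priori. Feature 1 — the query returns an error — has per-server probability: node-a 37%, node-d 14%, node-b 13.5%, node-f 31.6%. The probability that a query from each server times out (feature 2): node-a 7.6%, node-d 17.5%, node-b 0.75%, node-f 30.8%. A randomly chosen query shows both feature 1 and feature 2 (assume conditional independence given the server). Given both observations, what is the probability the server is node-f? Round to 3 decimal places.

With a uniform prior (1/4 each), posterior ∝ likelihood:
  node-a: 0.37 × 0.076 = 0.02812
  node-d: 0.14 × 0.175 = 0.0245
  node-b: 0.135 × 0.0075 = 0.0010125
  node-f: 0.316 × 0.308 = 0.097328
Normalizing constant = 0.1509605.
P(node-f | evidence) = 0.097328 / 0.1509605 ≈ 0.645.

0.645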